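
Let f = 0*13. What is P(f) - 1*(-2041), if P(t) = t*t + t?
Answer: 2041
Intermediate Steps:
f = 0
P(t) = t + t² (P(t) = t² + t = t + t²)
P(f) - 1*(-2041) = 0*(1 + 0) - 1*(-2041) = 0*1 + 2041 = 0 + 2041 = 2041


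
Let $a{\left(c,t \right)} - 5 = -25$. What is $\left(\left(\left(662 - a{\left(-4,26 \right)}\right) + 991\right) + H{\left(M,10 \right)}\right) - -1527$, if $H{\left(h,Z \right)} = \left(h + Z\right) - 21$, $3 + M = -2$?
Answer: $3184$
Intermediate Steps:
$M = -5$ ($M = -3 - 2 = -5$)
$a{\left(c,t \right)} = -20$ ($a{\left(c,t \right)} = 5 - 25 = -20$)
$H{\left(h,Z \right)} = -21 + Z + h$ ($H{\left(h,Z \right)} = \left(Z + h\right) - 21 = -21 + Z + h$)
$\left(\left(\left(662 - a{\left(-4,26 \right)}\right) + 991\right) + H{\left(M,10 \right)}\right) - -1527 = \left(\left(\left(662 - -20\right) + 991\right) - 16\right) - -1527 = \left(\left(\left(662 + 20\right) + 991\right) - 16\right) + 1527 = \left(\left(682 + 991\right) - 16\right) + 1527 = \left(1673 - 16\right) + 1527 = 1657 + 1527 = 3184$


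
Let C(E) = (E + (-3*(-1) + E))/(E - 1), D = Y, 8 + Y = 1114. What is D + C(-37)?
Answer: 42099/38 ≈ 1107.9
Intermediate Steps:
Y = 1106 (Y = -8 + 1114 = 1106)
D = 1106
C(E) = (3 + 2*E)/(-1 + E) (C(E) = (E + (3 + E))/(-1 + E) = (3 + 2*E)/(-1 + E))
D + C(-37) = 1106 + (3 + 2*(-37))/(-1 - 37) = 1106 + (3 - 74)/(-38) = 1106 - 1/38*(-71) = 1106 + 71/38 = 42099/38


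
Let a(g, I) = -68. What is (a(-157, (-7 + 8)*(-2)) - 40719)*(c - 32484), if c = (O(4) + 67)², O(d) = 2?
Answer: 1130738001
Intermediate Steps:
c = 4761 (c = (2 + 67)² = 69² = 4761)
(a(-157, (-7 + 8)*(-2)) - 40719)*(c - 32484) = (-68 - 40719)*(4761 - 32484) = -40787*(-27723) = 1130738001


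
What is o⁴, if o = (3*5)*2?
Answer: 810000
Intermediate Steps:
o = 30 (o = 15*2 = 30)
o⁴ = 30⁴ = 810000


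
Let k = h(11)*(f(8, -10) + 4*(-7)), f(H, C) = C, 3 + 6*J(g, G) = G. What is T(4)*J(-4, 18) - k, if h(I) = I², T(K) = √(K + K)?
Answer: 4598 + 5*√2 ≈ 4605.1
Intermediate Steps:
J(g, G) = -½ + G/6
T(K) = √2*√K (T(K) = √(2*K) = √2*√K)
k = -4598 (k = 11²*(-10 + 4*(-7)) = 121*(-10 - 28) = 121*(-38) = -4598)
T(4)*J(-4, 18) - k = (√2*√4)*(-½ + (⅙)*18) - 1*(-4598) = (√2*2)*(-½ + 3) + 4598 = (2*√2)*(5/2) + 4598 = 5*√2 + 4598 = 4598 + 5*√2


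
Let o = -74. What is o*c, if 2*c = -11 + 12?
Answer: -37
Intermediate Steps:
c = ½ (c = (-11 + 12)/2 = (½)*1 = ½ ≈ 0.50000)
o*c = -74*½ = -37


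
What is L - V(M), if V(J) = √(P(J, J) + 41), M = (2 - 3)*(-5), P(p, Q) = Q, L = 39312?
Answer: 39312 - √46 ≈ 39305.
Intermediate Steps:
M = 5 (M = -1*(-5) = 5)
V(J) = √(41 + J) (V(J) = √(J + 41) = √(41 + J))
L - V(M) = 39312 - √(41 + 5) = 39312 - √46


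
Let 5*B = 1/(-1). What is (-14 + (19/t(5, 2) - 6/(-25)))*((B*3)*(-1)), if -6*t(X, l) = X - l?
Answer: -3882/125 ≈ -31.056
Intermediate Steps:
t(X, l) = -X/6 + l/6 (t(X, l) = -(X - l)/6 = -X/6 + l/6)
B = -1/5 (B = (1/5)/(-1) = (1/5)*(-1) = -1/5 ≈ -0.20000)
(-14 + (19/t(5, 2) - 6/(-25)))*((B*3)*(-1)) = (-14 + (19/(-1/6*5 + (1/6)*2) - 6/(-25)))*(-1/5*3*(-1)) = (-14 + (19/(-5/6 + 1/3) - 6*(-1/25)))*(-3/5*(-1)) = (-14 + (19/(-1/2) + 6/25))*(3/5) = (-14 + (19*(-2) + 6/25))*(3/5) = (-14 + (-38 + 6/25))*(3/5) = (-14 - 944/25)*(3/5) = -1294/25*3/5 = -3882/125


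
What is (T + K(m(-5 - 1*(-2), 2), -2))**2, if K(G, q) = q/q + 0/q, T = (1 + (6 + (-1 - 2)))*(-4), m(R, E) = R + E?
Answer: 225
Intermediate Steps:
m(R, E) = E + R
T = -16 (T = (1 + (6 - 3))*(-4) = (1 + 3)*(-4) = 4*(-4) = -16)
K(G, q) = 1 (K(G, q) = 1 + 0 = 1)
(T + K(m(-5 - 1*(-2), 2), -2))**2 = (-16 + 1)**2 = (-15)**2 = 225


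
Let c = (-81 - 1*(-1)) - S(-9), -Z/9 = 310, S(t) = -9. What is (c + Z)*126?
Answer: -360486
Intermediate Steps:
Z = -2790 (Z = -9*310 = -2790)
c = -71 (c = (-81 - 1*(-1)) - 1*(-9) = (-81 + 1) + 9 = -80 + 9 = -71)
(c + Z)*126 = (-71 - 2790)*126 = -2861*126 = -360486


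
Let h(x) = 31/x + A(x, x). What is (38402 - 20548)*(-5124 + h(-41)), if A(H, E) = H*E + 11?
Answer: -2512825522/41 ≈ -6.1288e+7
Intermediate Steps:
A(H, E) = 11 + E*H (A(H, E) = E*H + 11 = 11 + E*H)
h(x) = 11 + x² + 31/x (h(x) = 31/x + (11 + x*x) = 31/x + (11 + x²) = 11 + x² + 31/x)
(38402 - 20548)*(-5124 + h(-41)) = (38402 - 20548)*(-5124 + (11 + (-41)² + 31/(-41))) = 17854*(-5124 + (11 + 1681 + 31*(-1/41))) = 17854*(-5124 + (11 + 1681 - 31/41)) = 17854*(-5124 + 69341/41) = 17854*(-140743/41) = -2512825522/41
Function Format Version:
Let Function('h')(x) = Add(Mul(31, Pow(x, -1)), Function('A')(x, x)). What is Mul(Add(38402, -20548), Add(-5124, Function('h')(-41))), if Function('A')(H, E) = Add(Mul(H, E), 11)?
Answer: Rational(-2512825522, 41) ≈ -6.1288e+7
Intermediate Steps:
Function('A')(H, E) = Add(11, Mul(E, H)) (Function('A')(H, E) = Add(Mul(E, H), 11) = Add(11, Mul(E, H)))
Function('h')(x) = Add(11, Pow(x, 2), Mul(31, Pow(x, -1))) (Function('h')(x) = Add(Mul(31, Pow(x, -1)), Add(11, Mul(x, x))) = Add(Mul(31, Pow(x, -1)), Add(11, Pow(x, 2))) = Add(11, Pow(x, 2), Mul(31, Pow(x, -1))))
Mul(Add(38402, -20548), Add(-5124, Function('h')(-41))) = Mul(Add(38402, -20548), Add(-5124, Add(11, Pow(-41, 2), Mul(31, Pow(-41, -1))))) = Mul(17854, Add(-5124, Add(11, 1681, Mul(31, Rational(-1, 41))))) = Mul(17854, Add(-5124, Add(11, 1681, Rational(-31, 41)))) = Mul(17854, Add(-5124, Rational(69341, 41))) = Mul(17854, Rational(-140743, 41)) = Rational(-2512825522, 41)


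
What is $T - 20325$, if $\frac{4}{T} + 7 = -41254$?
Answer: $- \frac{838629829}{41261} \approx -20325.0$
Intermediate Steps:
$T = - \frac{4}{41261}$ ($T = \frac{4}{-7 - 41254} = \frac{4}{-41261} = 4 \left(- \frac{1}{41261}\right) = - \frac{4}{41261} \approx -9.6944 \cdot 10^{-5}$)
$T - 20325 = - \frac{4}{41261} - 20325 = - \frac{838629829}{41261}$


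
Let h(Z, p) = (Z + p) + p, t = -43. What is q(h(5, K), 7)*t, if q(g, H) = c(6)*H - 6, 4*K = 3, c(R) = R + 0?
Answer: -1548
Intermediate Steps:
c(R) = R
K = 3/4 (K = (1/4)*3 = 3/4 ≈ 0.75000)
h(Z, p) = Z + 2*p
q(g, H) = -6 + 6*H (q(g, H) = 6*H - 6 = -6 + 6*H)
q(h(5, K), 7)*t = (-6 + 6*7)*(-43) = (-6 + 42)*(-43) = 36*(-43) = -1548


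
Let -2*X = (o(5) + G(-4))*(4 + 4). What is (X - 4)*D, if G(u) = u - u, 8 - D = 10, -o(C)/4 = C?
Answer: -152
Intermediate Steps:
o(C) = -4*C
D = -2 (D = 8 - 1*10 = 8 - 10 = -2)
G(u) = 0
X = 80 (X = -(-4*5 + 0)*(4 + 4)/2 = -(-20 + 0)*8/2 = -(-10)*8 = -½*(-160) = 80)
(X - 4)*D = (80 - 4)*(-2) = 76*(-2) = -152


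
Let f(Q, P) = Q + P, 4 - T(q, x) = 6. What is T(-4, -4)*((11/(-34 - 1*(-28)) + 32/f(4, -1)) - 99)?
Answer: 541/3 ≈ 180.33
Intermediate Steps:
T(q, x) = -2 (T(q, x) = 4 - 1*6 = 4 - 6 = -2)
f(Q, P) = P + Q
T(-4, -4)*((11/(-34 - 1*(-28)) + 32/f(4, -1)) - 99) = -2*((11/(-34 - 1*(-28)) + 32/(-1 + 4)) - 99) = -2*((11/(-34 + 28) + 32/3) - 99) = -2*((11/(-6) + 32*(⅓)) - 99) = -2*((11*(-⅙) + 32/3) - 99) = -2*((-11/6 + 32/3) - 99) = -2*(53/6 - 99) = -2*(-541/6) = 541/3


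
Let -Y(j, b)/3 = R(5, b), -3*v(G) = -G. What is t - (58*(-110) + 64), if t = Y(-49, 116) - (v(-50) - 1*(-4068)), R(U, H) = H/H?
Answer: 6785/3 ≈ 2261.7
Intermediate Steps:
v(G) = G/3 (v(G) = -(-1)*G/3 = G/3)
R(U, H) = 1
Y(j, b) = -3 (Y(j, b) = -3*1 = -3)
t = -12163/3 (t = -3 - ((⅓)*(-50) - 1*(-4068)) = -3 - (-50/3 + 4068) = -3 - 1*12154/3 = -3 - 12154/3 = -12163/3 ≈ -4054.3)
t - (58*(-110) + 64) = -12163/3 - (58*(-110) + 64) = -12163/3 - (-6380 + 64) = -12163/3 - 1*(-6316) = -12163/3 + 6316 = 6785/3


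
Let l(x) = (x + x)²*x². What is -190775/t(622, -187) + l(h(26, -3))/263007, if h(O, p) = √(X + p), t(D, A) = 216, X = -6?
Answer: -619445561/701352 ≈ -883.22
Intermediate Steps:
h(O, p) = √(-6 + p)
l(x) = 4*x⁴ (l(x) = (2*x)²*x² = (4*x²)*x² = 4*x⁴)
-190775/t(622, -187) + l(h(26, -3))/263007 = -190775/216 + (4*(√(-6 - 3))⁴)/263007 = -190775*1/216 + (4*(√(-9))⁴)*(1/263007) = -190775/216 + (4*(3*I)⁴)*(1/263007) = -190775/216 + (4*81)*(1/263007) = -190775/216 + 324*(1/263007) = -190775/216 + 4/3247 = -619445561/701352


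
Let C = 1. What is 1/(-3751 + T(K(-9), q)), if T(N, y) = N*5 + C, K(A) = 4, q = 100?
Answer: -1/3730 ≈ -0.00026810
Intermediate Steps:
T(N, y) = 1 + 5*N (T(N, y) = N*5 + 1 = 5*N + 1 = 1 + 5*N)
1/(-3751 + T(K(-9), q)) = 1/(-3751 + (1 + 5*4)) = 1/(-3751 + (1 + 20)) = 1/(-3751 + 21) = 1/(-3730) = -1/3730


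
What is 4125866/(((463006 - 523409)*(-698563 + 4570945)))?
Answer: -2062933/116951744973 ≈ -1.7639e-5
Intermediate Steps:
4125866/(((463006 - 523409)*(-698563 + 4570945))) = 4125866/((-60403*3872382)) = 4125866/(-233903489946) = 4125866*(-1/233903489946) = -2062933/116951744973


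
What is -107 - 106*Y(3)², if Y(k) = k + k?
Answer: -3923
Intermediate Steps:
Y(k) = 2*k
-107 - 106*Y(3)² = -107 - 106*(2*3)² = -107 - 106*6² = -107 - 106*36 = -107 - 3816 = -3923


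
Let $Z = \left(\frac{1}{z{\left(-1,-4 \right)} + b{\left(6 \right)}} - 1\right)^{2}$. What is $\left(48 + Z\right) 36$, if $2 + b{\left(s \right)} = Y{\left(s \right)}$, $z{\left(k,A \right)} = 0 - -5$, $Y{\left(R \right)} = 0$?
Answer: $1744$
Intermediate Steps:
$z{\left(k,A \right)} = 5$ ($z{\left(k,A \right)} = 0 + 5 = 5$)
$b{\left(s \right)} = -2$ ($b{\left(s \right)} = -2 + 0 = -2$)
$Z = \frac{4}{9}$ ($Z = \left(\frac{1}{5 - 2} - 1\right)^{2} = \left(\frac{1}{3} - 1\right)^{2} = \left(- \frac{2}{3}\right)^{2} = \frac{4}{9} \approx 0.44444$)
$\left(48 + Z\right) 36 = \left(48 + \frac{4}{9}\right) 36 = \frac{436}{9} \cdot 36 = 1744$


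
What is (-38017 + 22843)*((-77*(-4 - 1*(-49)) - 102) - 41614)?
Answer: 685576494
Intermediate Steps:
(-38017 + 22843)*((-77*(-4 - 1*(-49)) - 102) - 41614) = -15174*((-77*(-4 + 49) - 102) - 41614) = -15174*((-77*45 - 102) - 41614) = -15174*((-3465 - 102) - 41614) = -15174*(-3567 - 41614) = -15174*(-45181) = 685576494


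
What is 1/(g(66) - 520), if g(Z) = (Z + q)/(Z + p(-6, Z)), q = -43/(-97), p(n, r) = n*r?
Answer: -6402/3330329 ≈ -0.0019223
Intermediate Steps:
q = 43/97 (q = -43*(-1/97) = 43/97 ≈ 0.44330)
g(Z) = -(43/97 + Z)/(5*Z) (g(Z) = (Z + 43/97)/(Z - 6*Z) = (43/97 + Z)/((-5*Z)) = (43/97 + Z)*(-1/(5*Z)) = -(43/97 + Z)/(5*Z))
1/(g(66) - 520) = 1/((1/485)*(-43 - 97*66)/66 - 520) = 1/((1/485)*(1/66)*(-43 - 6402) - 520) = 1/((1/485)*(1/66)*(-6445) - 520) = 1/(-1289/6402 - 520) = 1/(-3330329/6402) = -6402/3330329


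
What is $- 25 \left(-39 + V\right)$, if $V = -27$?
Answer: $1650$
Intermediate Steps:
$- 25 \left(-39 + V\right) = - 25 \left(-39 - 27\right) = \left(-25\right) \left(-66\right) = 1650$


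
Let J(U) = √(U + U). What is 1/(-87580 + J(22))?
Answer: -21895/1917564089 - √11/3835128178 ≈ -1.1419e-5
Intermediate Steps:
J(U) = √2*√U (J(U) = √(2*U) = √2*√U)
1/(-87580 + J(22)) = 1/(-87580 + √2*√22) = 1/(-87580 + 2*√11)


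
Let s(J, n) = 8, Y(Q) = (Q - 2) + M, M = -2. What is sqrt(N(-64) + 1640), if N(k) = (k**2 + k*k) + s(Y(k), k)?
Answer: 4*sqrt(615) ≈ 99.197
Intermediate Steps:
Y(Q) = -4 + Q (Y(Q) = (Q - 2) - 2 = (-2 + Q) - 2 = -4 + Q)
N(k) = 8 + 2*k**2 (N(k) = (k**2 + k*k) + 8 = (k**2 + k**2) + 8 = 2*k**2 + 8 = 8 + 2*k**2)
sqrt(N(-64) + 1640) = sqrt((8 + 2*(-64)**2) + 1640) = sqrt((8 + 2*4096) + 1640) = sqrt((8 + 8192) + 1640) = sqrt(8200 + 1640) = sqrt(9840) = 4*sqrt(615)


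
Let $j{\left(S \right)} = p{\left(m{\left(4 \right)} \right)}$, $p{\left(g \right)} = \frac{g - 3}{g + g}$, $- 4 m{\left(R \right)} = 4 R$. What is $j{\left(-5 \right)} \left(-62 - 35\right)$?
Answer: $- \frac{679}{8} \approx -84.875$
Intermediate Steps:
$m{\left(R \right)} = - R$ ($m{\left(R \right)} = - \frac{4 R}{4} = - R$)
$p{\left(g \right)} = \frac{-3 + g}{2 g}$
$j{\left(S \right)} = \frac{7}{8}$ ($j{\left(S \right)} = \frac{-3 - 4}{2 \left(\left(-1\right) 4\right)} = \frac{-3 - 4}{2 \left(-4\right)} = \frac{1}{2} \left(- \frac{1}{4}\right) \left(-7\right) = \frac{7}{8}$)
$j{\left(-5 \right)} \left(-62 - 35\right) = \frac{7 \left(-62 - 35\right)}{8} = \frac{7}{8} \left(-97\right) = - \frac{679}{8}$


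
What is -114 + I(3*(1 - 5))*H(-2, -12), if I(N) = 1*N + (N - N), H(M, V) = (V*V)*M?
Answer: 3342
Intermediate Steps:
H(M, V) = M*V² (H(M, V) = V²*M = M*V²)
I(N) = N (I(N) = N + 0 = N)
-114 + I(3*(1 - 5))*H(-2, -12) = -114 + (3*(1 - 5))*(-2*(-12)²) = -114 + (3*(-4))*(-2*144) = -114 - 12*(-288) = -114 + 3456 = 3342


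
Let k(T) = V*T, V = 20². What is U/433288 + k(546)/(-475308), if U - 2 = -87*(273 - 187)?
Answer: -1022764615/2145263049 ≈ -0.47675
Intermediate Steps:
V = 400
U = -7480 (U = 2 - 87*(273 - 187) = 2 - 87*86 = 2 - 7482 = -7480)
k(T) = 400*T
U/433288 + k(546)/(-475308) = -7480/433288 + (400*546)/(-475308) = -7480*1/433288 + 218400*(-1/475308) = -935/54161 - 18200/39609 = -1022764615/2145263049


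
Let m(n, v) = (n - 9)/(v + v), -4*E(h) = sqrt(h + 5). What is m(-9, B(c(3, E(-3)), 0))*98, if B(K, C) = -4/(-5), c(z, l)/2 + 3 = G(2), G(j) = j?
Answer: -2205/2 ≈ -1102.5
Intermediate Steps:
E(h) = -sqrt(5 + h)/4 (E(h) = -sqrt(h + 5)/4 = -sqrt(5 + h)/4)
c(z, l) = -2 (c(z, l) = -6 + 2*2 = -6 + 4 = -2)
B(K, C) = 4/5 (B(K, C) = -4*(-1/5) = 4/5)
m(n, v) = (-9 + n)/(2*v) (m(n, v) = (-9 + n)/((2*v)) = (-9 + n)*(1/(2*v)) = (-9 + n)/(2*v))
m(-9, B(c(3, E(-3)), 0))*98 = ((-9 - 9)/(2*(4/5)))*98 = ((1/2)*(5/4)*(-18))*98 = -45/4*98 = -2205/2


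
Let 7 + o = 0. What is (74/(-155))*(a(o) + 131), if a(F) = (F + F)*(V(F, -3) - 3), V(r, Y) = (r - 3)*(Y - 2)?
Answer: 1258/5 ≈ 251.60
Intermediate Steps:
o = -7 (o = -7 + 0 = -7)
V(r, Y) = (-3 + r)*(-2 + Y)
a(F) = 2*F*(12 - 5*F) (a(F) = (F + F)*((6 - 3*(-3) - 2*F - 3*F) - 3) = (2*F)*((6 + 9 - 2*F - 3*F) - 3) = (2*F)*((15 - 5*F) - 3) = (2*F)*(12 - 5*F) = 2*F*(12 - 5*F))
(74/(-155))*(a(o) + 131) = (74/(-155))*(2*(-7)*(12 - 5*(-7)) + 131) = (74*(-1/155))*(2*(-7)*(12 + 35) + 131) = -74*(2*(-7)*47 + 131)/155 = -74*(-658 + 131)/155 = -74/155*(-527) = 1258/5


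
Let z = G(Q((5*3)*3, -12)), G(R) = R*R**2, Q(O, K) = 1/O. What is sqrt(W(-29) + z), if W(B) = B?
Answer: 8*I*sqrt(206455)/675 ≈ 5.3852*I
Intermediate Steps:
G(R) = R**3
z = 1/91125 (z = (1/((5*3)*3))**3 = (1/(15*3))**3 = (1/45)**3 = 1/91125 ≈ 1.0974e-5)
sqrt(W(-29) + z) = sqrt(-29 + 1/91125) = sqrt(-2642624/91125) = 8*I*sqrt(206455)/675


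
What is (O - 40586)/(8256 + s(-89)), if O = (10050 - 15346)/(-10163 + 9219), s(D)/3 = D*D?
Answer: -798081/629707 ≈ -1.2674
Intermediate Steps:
s(D) = 3*D² (s(D) = 3*(D*D) = 3*D²)
O = 331/59 (O = -5296/(-944) = -5296*(-1/944) = 331/59 ≈ 5.6102)
(O - 40586)/(8256 + s(-89)) = (331/59 - 40586)/(8256 + 3*(-89)²) = -2394243/(59*(8256 + 3*7921)) = -2394243/(59*(8256 + 23763)) = -2394243/59/32019 = -2394243/59*1/32019 = -798081/629707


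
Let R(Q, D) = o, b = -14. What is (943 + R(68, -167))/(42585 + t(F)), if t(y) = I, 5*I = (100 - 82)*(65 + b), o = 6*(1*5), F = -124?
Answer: 695/30549 ≈ 0.022750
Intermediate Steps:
o = 30 (o = 6*5 = 30)
R(Q, D) = 30
I = 918/5 (I = ((100 - 82)*(65 - 14))/5 = (18*51)/5 = (1/5)*918 = 918/5 ≈ 183.60)
t(y) = 918/5
(943 + R(68, -167))/(42585 + t(F)) = (943 + 30)/(42585 + 918/5) = 973/(213843/5) = 973*(5/213843) = 695/30549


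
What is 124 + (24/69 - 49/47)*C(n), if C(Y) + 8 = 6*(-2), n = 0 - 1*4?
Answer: 149064/1081 ≈ 137.89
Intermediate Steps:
n = -4 (n = 0 - 4 = -4)
C(Y) = -20 (C(Y) = -8 + 6*(-2) = -8 - 12 = -20)
124 + (24/69 - 49/47)*C(n) = 124 + (24/69 - 49/47)*(-20) = 124 + (24*(1/69) - 49*1/47)*(-20) = 124 + (8/23 - 49/47)*(-20) = 124 - 751/1081*(-20) = 124 + 15020/1081 = 149064/1081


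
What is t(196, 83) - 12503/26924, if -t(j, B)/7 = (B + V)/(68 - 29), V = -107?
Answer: 1345205/350012 ≈ 3.8433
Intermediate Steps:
t(j, B) = 749/39 - 7*B/39 (t(j, B) = -7*(B - 107)/(68 - 29) = -7*(-107 + B)/39 = -7*(-107/39 + B/39) = 749/39 - 7*B/39)
t(196, 83) - 12503/26924 = (749/39 - 7/39*83) - 12503/26924 = (749/39 - 581/39) - 12503*1/26924 = 56/13 - 12503/26924 = 1345205/350012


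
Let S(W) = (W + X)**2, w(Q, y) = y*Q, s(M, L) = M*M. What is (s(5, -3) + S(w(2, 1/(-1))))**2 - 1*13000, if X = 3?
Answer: -12324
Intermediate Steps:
s(M, L) = M**2
w(Q, y) = Q*y
S(W) = (3 + W)**2 (S(W) = (W + 3)**2 = (3 + W)**2)
(s(5, -3) + S(w(2, 1/(-1))))**2 - 1*13000 = (5**2 + (3 + 2/(-1))**2)**2 - 1*13000 = (25 + (3 + 2*(-1))**2)**2 - 13000 = (25 + (3 - 2)**2)**2 - 13000 = (25 + 1**2)**2 - 13000 = (25 + 1)**2 - 13000 = 26**2 - 13000 = 676 - 13000 = -12324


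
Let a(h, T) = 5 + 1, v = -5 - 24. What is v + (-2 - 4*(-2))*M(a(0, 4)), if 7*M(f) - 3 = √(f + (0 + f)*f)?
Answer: -185/7 + 6*√42/7 ≈ -20.874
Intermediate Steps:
v = -29
a(h, T) = 6
M(f) = 3/7 + √(f + f²)/7 (M(f) = 3/7 + √(f + (0 + f)*f)/7 = 3/7 + √(f + f*f)/7 = 3/7 + √(f + f²)/7)
v + (-2 - 4*(-2))*M(a(0, 4)) = -29 + (-2 - 4*(-2))*(3/7 + √(6*(1 + 6))/7) = -29 + (-2 + 8)*(3/7 + √(6*7)/7) = -29 + 6*(3/7 + √42/7) = -29 + (18/7 + 6*√42/7) = -185/7 + 6*√42/7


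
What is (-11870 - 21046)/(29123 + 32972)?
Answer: -32916/62095 ≈ -0.53009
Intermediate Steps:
(-11870 - 21046)/(29123 + 32972) = -32916/62095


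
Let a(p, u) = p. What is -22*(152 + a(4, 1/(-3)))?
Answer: -3432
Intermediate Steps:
-22*(152 + a(4, 1/(-3))) = -22*(152 + 4) = -22*156 = -3432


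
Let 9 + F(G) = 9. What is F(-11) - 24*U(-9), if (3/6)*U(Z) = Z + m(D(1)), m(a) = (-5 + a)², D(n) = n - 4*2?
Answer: -6480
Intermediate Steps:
D(n) = -8 + n (D(n) = n - 8 = -8 + n)
F(G) = 0 (F(G) = -9 + 9 = 0)
U(Z) = 288 + 2*Z (U(Z) = 2*(Z + (-5 + (-8 + 1))²) = 2*(Z + (-5 - 7)²) = 2*(Z + (-12)²) = 2*(Z + 144) = 2*(144 + Z) = 288 + 2*Z)
F(-11) - 24*U(-9) = 0 - 24*(288 + 2*(-9)) = 0 - 24*(288 - 18) = 0 - 24*270 = 0 - 6480 = -6480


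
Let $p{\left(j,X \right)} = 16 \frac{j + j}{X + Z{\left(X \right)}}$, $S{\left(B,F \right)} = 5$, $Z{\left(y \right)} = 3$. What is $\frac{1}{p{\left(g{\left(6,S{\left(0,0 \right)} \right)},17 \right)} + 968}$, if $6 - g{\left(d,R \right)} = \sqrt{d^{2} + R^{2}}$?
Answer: $\frac{611}{597216} + \frac{\sqrt{61}}{597216} \approx 0.0010362$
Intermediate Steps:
$g{\left(d,R \right)} = 6 - \sqrt{R^{2} + d^{2}}$ ($g{\left(d,R \right)} = 6 - \sqrt{d^{2} + R^{2}} = 6 - \sqrt{R^{2} + d^{2}}$)
$p{\left(j,X \right)} = \frac{32 j}{3 + X}$ ($p{\left(j,X \right)} = 16 \frac{j + j}{X + 3} = 16 \frac{2 j}{3 + X} = \frac{32 j}{3 + X}$)
$\frac{1}{p{\left(g{\left(6,S{\left(0,0 \right)} \right)},17 \right)} + 968} = \frac{1}{\frac{32 \left(6 - \sqrt{5^{2} + 6^{2}}\right)}{3 + 17} + 968} = \frac{1}{\frac{32 \left(6 - \sqrt{25 + 36}\right)}{20} + 968} = \frac{1}{32 \left(6 - \sqrt{61}\right) \frac{1}{20} + 968} = \frac{1}{\left(\frac{48}{5} - \frac{8 \sqrt{61}}{5}\right) + 968} = \frac{1}{\frac{4888}{5} - \frac{8 \sqrt{61}}{5}}$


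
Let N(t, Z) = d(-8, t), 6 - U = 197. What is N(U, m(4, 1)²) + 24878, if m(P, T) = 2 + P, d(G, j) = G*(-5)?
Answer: 24918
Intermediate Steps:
d(G, j) = -5*G
U = -191 (U = 6 - 1*197 = 6 - 197 = -191)
N(t, Z) = 40 (N(t, Z) = -5*(-8) = 40)
N(U, m(4, 1)²) + 24878 = 40 + 24878 = 24918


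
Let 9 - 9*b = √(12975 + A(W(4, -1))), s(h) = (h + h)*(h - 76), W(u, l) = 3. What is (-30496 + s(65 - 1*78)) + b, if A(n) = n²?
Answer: -28181 - 2*√3246/9 ≈ -28194.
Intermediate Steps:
s(h) = 2*h*(-76 + h) (s(h) = (2*h)*(-76 + h) = 2*h*(-76 + h))
b = 1 - 2*√3246/9 (b = 1 - √(12975 + 3²)/9 = 1 - √(12975 + 9)/9 = 1 - 2*√3246/9 ≈ -11.661)
(-30496 + s(65 - 1*78)) + b = (-30496 + 2*(65 - 1*78)*(-76 + (65 - 1*78))) + (1 - 2*√3246/9) = (-30496 + 2*(65 - 78)*(-76 + (65 - 78))) + (1 - 2*√3246/9) = (-30496 + 2*(-13)*(-76 - 13)) + (1 - 2*√3246/9) = (-30496 + 2*(-13)*(-89)) + (1 - 2*√3246/9) = (-30496 + 2314) + (1 - 2*√3246/9) = -28182 + (1 - 2*√3246/9) = -28181 - 2*√3246/9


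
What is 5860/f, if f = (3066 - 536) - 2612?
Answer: -2930/41 ≈ -71.463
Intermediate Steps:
f = -82 (f = 2530 - 2612 = -82)
5860/f = 5860/(-82) = 5860*(-1/82) = -2930/41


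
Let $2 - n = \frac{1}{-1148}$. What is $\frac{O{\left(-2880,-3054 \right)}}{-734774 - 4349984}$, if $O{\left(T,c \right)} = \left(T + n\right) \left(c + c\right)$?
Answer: $- \frac{5045120961}{1459325546} \approx -3.4572$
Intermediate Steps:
$n = \frac{2297}{1148}$ ($n = 2 - \frac{1}{-1148} = 2 - - \frac{1}{1148} = 2 + \frac{1}{1148} = \frac{2297}{1148} \approx 2.0009$)
$O{\left(T,c \right)} = 2 c \left(\frac{2297}{1148} + T\right)$ ($O{\left(T,c \right)} = \left(T + \frac{2297}{1148}\right) \left(c + c\right) = \left(\frac{2297}{1148} + T\right) 2 c = 2 c \left(\frac{2297}{1148} + T\right)$)
$\frac{O{\left(-2880,-3054 \right)}}{-734774 - 4349984} = \frac{\frac{1}{574} \left(-3054\right) \left(2297 + 1148 \left(-2880\right)\right)}{-734774 - 4349984} = \frac{\frac{1}{574} \left(-3054\right) \left(2297 - 3306240\right)}{-734774 - 4349984} = \frac{\frac{1}{574} \left(-3054\right) \left(-3303943\right)}{-5084758} = \frac{5045120961}{287} \left(- \frac{1}{5084758}\right) = - \frac{5045120961}{1459325546}$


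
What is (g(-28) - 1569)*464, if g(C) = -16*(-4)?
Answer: -698320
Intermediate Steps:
g(C) = 64
(g(-28) - 1569)*464 = (64 - 1569)*464 = -1505*464 = -698320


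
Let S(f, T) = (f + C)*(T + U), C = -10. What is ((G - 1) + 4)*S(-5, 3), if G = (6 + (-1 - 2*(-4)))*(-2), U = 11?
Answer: 4830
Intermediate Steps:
G = -26 (G = (6 + (-1 + 8))*(-2) = (6 + 7)*(-2) = 13*(-2) = -26)
S(f, T) = (-10 + f)*(11 + T) (S(f, T) = (f - 10)*(T + 11) = (-10 + f)*(11 + T))
((G - 1) + 4)*S(-5, 3) = ((-26 - 1) + 4)*(-110 - 10*3 + 11*(-5) + 3*(-5)) = (-27 + 4)*(-110 - 30 - 55 - 15) = -23*(-210) = 4830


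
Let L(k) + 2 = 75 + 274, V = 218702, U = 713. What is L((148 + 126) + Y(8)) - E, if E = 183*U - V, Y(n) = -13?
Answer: 88570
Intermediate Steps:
L(k) = 347 (L(k) = -2 + (75 + 274) = -2 + 349 = 347)
E = -88223 (E = 183*713 - 1*218702 = 130479 - 218702 = -88223)
L((148 + 126) + Y(8)) - E = 347 - 1*(-88223) = 347 + 88223 = 88570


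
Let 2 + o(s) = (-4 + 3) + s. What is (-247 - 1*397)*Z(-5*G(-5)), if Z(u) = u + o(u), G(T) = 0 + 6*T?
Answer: -191268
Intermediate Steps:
G(T) = 6*T
o(s) = -3 + s (o(s) = -2 + ((-4 + 3) + s) = -2 + (-1 + s) = -3 + s)
Z(u) = -3 + 2*u (Z(u) = u + (-3 + u) = -3 + 2*u)
(-247 - 1*397)*Z(-5*G(-5)) = (-247 - 1*397)*(-3 + 2*(-30*(-5))) = (-247 - 397)*(-3 + 2*(-5*(-30))) = -644*(-3 + 2*150) = -644*(-3 + 300) = -644*297 = -191268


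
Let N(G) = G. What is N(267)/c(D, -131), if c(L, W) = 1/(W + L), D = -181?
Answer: -83304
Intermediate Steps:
c(L, W) = 1/(L + W)
N(267)/c(D, -131) = 267/(1/(-181 - 131)) = 267/(1/(-312)) = 267/(-1/312) = 267*(-312) = -83304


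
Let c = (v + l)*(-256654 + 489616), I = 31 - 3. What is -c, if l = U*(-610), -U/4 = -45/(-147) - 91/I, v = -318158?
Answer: 3713813110944/49 ≈ 7.5792e+10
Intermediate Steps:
I = 28
U = 577/49 (U = -4*(-45/(-147) - 91/28) = -4*(-45*(-1/147) - 91*1/28) = -4*(15/49 - 13/4) = -4*(-577/196) = 577/49 ≈ 11.776)
l = -351970/49 (l = (577/49)*(-610) = -351970/49 ≈ -7183.1)
c = -3713813110944/49 (c = (-318158 - 351970/49)*(-256654 + 489616) = -15941712/49*232962 = -3713813110944/49 ≈ -7.5792e+10)
-c = -1*(-3713813110944/49) = 3713813110944/49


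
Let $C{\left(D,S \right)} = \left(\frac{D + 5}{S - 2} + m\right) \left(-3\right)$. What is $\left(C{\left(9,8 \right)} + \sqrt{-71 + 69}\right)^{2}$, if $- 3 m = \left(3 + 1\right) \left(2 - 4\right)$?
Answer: $\left(15 - i \sqrt{2}\right)^{2} \approx 223.0 - 42.426 i$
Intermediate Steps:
$m = \frac{8}{3}$ ($m = - \frac{\left(3 + 1\right) \left(2 - 4\right)}{3} = - \frac{4 \left(-2\right)}{3} = \left(- \frac{1}{3}\right) \left(-8\right) = \frac{8}{3} \approx 2.6667$)
$C{\left(D,S \right)} = -8 - \frac{3 \left(5 + D\right)}{-2 + S}$ ($C{\left(D,S \right)} = \left(\frac{D + 5}{S - 2} + \frac{8}{3}\right) \left(-3\right) = \left(\frac{5 + D}{-2 + S} + \frac{8}{3}\right) \left(-3\right) = \left(\frac{8}{3} + \frac{5 + D}{-2 + S}\right) \left(-3\right) = -8 - \frac{3 \left(5 + D\right)}{-2 + S}$)
$\left(C{\left(9,8 \right)} + \sqrt{-71 + 69}\right)^{2} = \left(\frac{1 - 64 - 27}{-2 + 8} + \sqrt{-71 + 69}\right)^{2} = \left(\frac{1 - 64 - 27}{6} + \sqrt{-2}\right)^{2} = \left(\frac{1}{6} \left(-90\right) + i \sqrt{2}\right)^{2} = \left(-15 + i \sqrt{2}\right)^{2}$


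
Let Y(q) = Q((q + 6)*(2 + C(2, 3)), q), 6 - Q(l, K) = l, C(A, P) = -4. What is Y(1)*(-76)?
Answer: -1520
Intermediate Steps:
Q(l, K) = 6 - l
Y(q) = 18 + 2*q (Y(q) = 6 - (q + 6)*(2 - 4) = 6 - (6 + q)*(-2) = 6 - (-12 - 2*q) = 6 + (12 + 2*q) = 18 + 2*q)
Y(1)*(-76) = (18 + 2*1)*(-76) = (18 + 2)*(-76) = 20*(-76) = -1520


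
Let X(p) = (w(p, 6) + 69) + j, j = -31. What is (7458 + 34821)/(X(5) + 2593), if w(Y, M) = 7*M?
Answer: 14093/891 ≈ 15.817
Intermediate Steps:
X(p) = 80 (X(p) = (7*6 + 69) - 31 = (42 + 69) - 31 = 111 - 31 = 80)
(7458 + 34821)/(X(5) + 2593) = (7458 + 34821)/(80 + 2593) = 42279/2673 = 42279*(1/2673) = 14093/891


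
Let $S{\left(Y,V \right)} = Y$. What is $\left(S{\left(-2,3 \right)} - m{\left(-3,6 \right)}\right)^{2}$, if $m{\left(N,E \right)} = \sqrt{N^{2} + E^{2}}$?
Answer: $49 + 12 \sqrt{5} \approx 75.833$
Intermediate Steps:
$m{\left(N,E \right)} = \sqrt{E^{2} + N^{2}}$
$\left(S{\left(-2,3 \right)} - m{\left(-3,6 \right)}\right)^{2} = \left(-2 - \sqrt{6^{2} + \left(-3\right)^{2}}\right)^{2} = \left(-2 - \sqrt{36 + 9}\right)^{2} = \left(-2 - \sqrt{45}\right)^{2} = \left(-2 - 3 \sqrt{5}\right)^{2}$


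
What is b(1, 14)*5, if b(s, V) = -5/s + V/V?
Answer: -20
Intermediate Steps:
b(s, V) = 1 - 5/s (b(s, V) = -5/s + 1 = 1 - 5/s)
b(1, 14)*5 = ((-5 + 1)/1)*5 = (1*(-4))*5 = -4*5 = -20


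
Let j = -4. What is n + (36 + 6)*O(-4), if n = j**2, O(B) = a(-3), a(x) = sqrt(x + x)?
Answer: 16 + 42*I*sqrt(6) ≈ 16.0 + 102.88*I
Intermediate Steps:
a(x) = sqrt(2)*sqrt(x) (a(x) = sqrt(2*x) = sqrt(2)*sqrt(x))
O(B) = I*sqrt(6) (O(B) = sqrt(2)*sqrt(-3) = sqrt(2)*(I*sqrt(3)) = I*sqrt(6))
n = 16 (n = (-4)**2 = 16)
n + (36 + 6)*O(-4) = 16 + (36 + 6)*(I*sqrt(6)) = 16 + 42*(I*sqrt(6)) = 16 + 42*I*sqrt(6)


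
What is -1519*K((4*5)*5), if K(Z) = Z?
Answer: -151900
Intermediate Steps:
-1519*K((4*5)*5) = -1519*4*5*5 = -30380*5 = -1519*100 = -151900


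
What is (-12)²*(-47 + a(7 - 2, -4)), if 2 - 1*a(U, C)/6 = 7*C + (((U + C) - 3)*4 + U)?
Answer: 21744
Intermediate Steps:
a(U, C) = 84 - 66*C - 30*U (a(U, C) = 12 - 6*(7*C + (((U + C) - 3)*4 + U)) = 12 - 6*(7*C + (((C + U) - 3)*4 + U)) = 12 - 6*(7*C + ((-3 + C + U)*4 + U)) = 12 - 6*(7*C + ((-12 + 4*C + 4*U) + U)) = 12 - 6*(7*C + (-12 + 4*C + 5*U)) = 12 - 6*(-12 + 5*U + 11*C) = 12 + (72 - 66*C - 30*U) = 84 - 66*C - 30*U)
(-12)²*(-47 + a(7 - 2, -4)) = (-12)²*(-47 + (84 - 66*(-4) - 30*(7 - 2))) = 144*(-47 + (84 + 264 - 30*5)) = 144*(-47 + (84 + 264 - 150)) = 144*(-47 + 198) = 144*151 = 21744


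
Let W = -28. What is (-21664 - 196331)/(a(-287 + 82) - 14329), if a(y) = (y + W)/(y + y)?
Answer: 29792650/1958219 ≈ 15.214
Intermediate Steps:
a(y) = (-28 + y)/(2*y) (a(y) = (y - 28)/(y + y) = (-28 + y)/((2*y)) = (-28 + y)*(1/(2*y)) = (-28 + y)/(2*y))
(-21664 - 196331)/(a(-287 + 82) - 14329) = (-21664 - 196331)/((-28 + (-287 + 82))/(2*(-287 + 82)) - 14329) = -217995/((½)*(-28 - 205)/(-205) - 14329) = -217995/((½)*(-1/205)*(-233) - 14329) = -217995/(233/410 - 14329) = -217995/(-5874657/410) = -217995*(-410/5874657) = 29792650/1958219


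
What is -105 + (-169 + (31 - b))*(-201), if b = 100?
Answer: 47733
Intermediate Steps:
-105 + (-169 + (31 - b))*(-201) = -105 + (-169 + (31 - 1*100))*(-201) = -105 + (-169 + (31 - 100))*(-201) = -105 + (-169 - 69)*(-201) = -105 - 238*(-201) = -105 + 47838 = 47733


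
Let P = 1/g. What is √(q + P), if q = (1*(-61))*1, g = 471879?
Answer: I*√1509206306358/157293 ≈ 7.8102*I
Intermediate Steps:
q = -61 (q = -61*1 = -61)
P = 1/471879 ≈ 2.1192e-6
√(q + P) = √(-61 + 1/471879) = √(-28784618/471879) = I*√1509206306358/157293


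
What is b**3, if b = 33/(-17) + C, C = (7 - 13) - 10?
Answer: -28372625/4913 ≈ -5775.0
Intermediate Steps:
C = -16 (C = -6 - 10 = -16)
b = -305/17 (b = 33/(-17) - 16 = 33*(-1/17) - 16 = -33/17 - 16 = -305/17 ≈ -17.941)
b**3 = (-305/17)**3 = -28372625/4913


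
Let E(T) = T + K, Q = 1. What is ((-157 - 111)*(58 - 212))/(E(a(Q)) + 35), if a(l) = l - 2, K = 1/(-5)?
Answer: 206360/169 ≈ 1221.1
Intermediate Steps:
K = -⅕ ≈ -0.20000
a(l) = -2 + l
E(T) = -⅕ + T (E(T) = T - ⅕ = -⅕ + T)
((-157 - 111)*(58 - 212))/(E(a(Q)) + 35) = ((-157 - 111)*(58 - 212))/((-⅕ + (-2 + 1)) + 35) = (-268*(-154))/((-⅕ - 1) + 35) = 41272/(-6/5 + 35) = 41272/(169/5) = (5/169)*41272 = 206360/169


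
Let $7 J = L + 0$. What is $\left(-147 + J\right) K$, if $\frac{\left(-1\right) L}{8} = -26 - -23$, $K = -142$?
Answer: $\frac{142710}{7} \approx 20387.0$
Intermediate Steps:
$L = 24$ ($L = - 8 \left(-26 - -23\right) = - 8 \left(-26 + 23\right) = \left(-8\right) \left(-3\right) = 24$)
$J = \frac{24}{7}$ ($J = \frac{24 + 0}{7} = \frac{1}{7} \cdot 24 = \frac{24}{7} \approx 3.4286$)
$\left(-147 + J\right) K = \left(-147 + \frac{24}{7}\right) \left(-142\right) = \left(- \frac{1005}{7}\right) \left(-142\right) = \frac{142710}{7}$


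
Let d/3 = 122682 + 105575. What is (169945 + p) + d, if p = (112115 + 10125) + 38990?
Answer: 1015946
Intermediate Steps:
p = 161230 (p = 122240 + 38990 = 161230)
d = 684771 (d = 3*(122682 + 105575) = 3*228257 = 684771)
(169945 + p) + d = (169945 + 161230) + 684771 = 331175 + 684771 = 1015946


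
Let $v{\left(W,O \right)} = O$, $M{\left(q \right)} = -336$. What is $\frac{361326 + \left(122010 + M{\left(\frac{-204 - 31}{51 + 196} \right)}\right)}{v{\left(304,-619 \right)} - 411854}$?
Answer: $- \frac{161000}{137491} \approx -1.171$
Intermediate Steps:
$\frac{361326 + \left(122010 + M{\left(\frac{-204 - 31}{51 + 196} \right)}\right)}{v{\left(304,-619 \right)} - 411854} = \frac{361326 + \left(122010 - 336\right)}{-619 - 411854} = \frac{361326 + 121674}{-412473} = 483000 \left(- \frac{1}{412473}\right) = - \frac{161000}{137491}$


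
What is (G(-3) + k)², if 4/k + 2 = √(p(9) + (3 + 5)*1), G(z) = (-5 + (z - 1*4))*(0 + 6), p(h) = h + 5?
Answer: 414824/81 - 2576*√22/81 ≈ 4972.1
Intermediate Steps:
p(h) = 5 + h
G(z) = -54 + 6*z (G(z) = (-5 + (z - 4))*6 = (-5 + (-4 + z))*6 = (-9 + z)*6 = -54 + 6*z)
k = 4/(-2 + √22) (k = 4/(-2 + √((5 + 9) + (3 + 5)*1)) = 4/(-2 + √(14 + 8*1)) = 4/(-2 + √(14 + 8)) = 4/(-2 + √22) ≈ 1.4868)
(G(-3) + k)² = ((-54 + 6*(-3)) + (4/9 + 2*√22/9))² = ((-54 - 18) + (4/9 + 2*√22/9))² = (-72 + (4/9 + 2*√22/9))² = (-644/9 + 2*√22/9)²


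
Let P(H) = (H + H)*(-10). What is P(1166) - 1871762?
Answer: -1895082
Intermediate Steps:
P(H) = -20*H (P(H) = (2*H)*(-10) = -20*H)
P(1166) - 1871762 = -20*1166 - 1871762 = -23320 - 1871762 = -1895082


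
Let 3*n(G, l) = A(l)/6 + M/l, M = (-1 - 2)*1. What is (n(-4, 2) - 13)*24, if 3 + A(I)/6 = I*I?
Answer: -316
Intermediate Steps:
A(I) = -18 + 6*I**2 (A(I) = -18 + 6*(I*I) = -18 + 6*I**2)
M = -3 (M = -3*1 = -3)
n(G, l) = -1 - 1/l + l**2/3 (n(G, l) = ((-18 + 6*l**2)/6 - 3/l)/3 = ((-18 + 6*l**2)*(1/6) - 3/l)/3 = ((-3 + l**2) - 3/l)/3 = (-3 + l**2 - 3/l)/3 = -1 - 1/l + l**2/3)
(n(-4, 2) - 13)*24 = ((-1 - 1/2 + (1/3)*2**2) - 13)*24 = ((-1 - 1*1/2 + (1/3)*4) - 13)*24 = ((-1 - 1/2 + 4/3) - 13)*24 = (-1/6 - 13)*24 = -79/6*24 = -316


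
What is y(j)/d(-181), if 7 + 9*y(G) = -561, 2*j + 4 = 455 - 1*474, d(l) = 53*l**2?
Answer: -568/15626997 ≈ -3.6347e-5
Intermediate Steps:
j = -23/2 (j = -2 + (455 - 1*474)/2 = -2 + (455 - 474)/2 = -2 + (1/2)*(-19) = -2 - 19/2 = -23/2 ≈ -11.500)
y(G) = -568/9 (y(G) = -7/9 + (1/9)*(-561) = -7/9 - 187/3 = -568/9)
y(j)/d(-181) = -568/(9*(53*(-181)**2)) = -568/(9*(53*32761)) = -568/9/1736333 = -568/9*1/1736333 = -568/15626997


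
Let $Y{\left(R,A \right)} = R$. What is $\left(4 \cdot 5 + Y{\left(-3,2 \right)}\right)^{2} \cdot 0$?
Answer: $0$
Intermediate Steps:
$\left(4 \cdot 5 + Y{\left(-3,2 \right)}\right)^{2} \cdot 0 = \left(4 \cdot 5 - 3\right)^{2} \cdot 0 = \left(20 - 3\right)^{2} \cdot 0 = 17^{2} \cdot 0 = 289 \cdot 0 = 0$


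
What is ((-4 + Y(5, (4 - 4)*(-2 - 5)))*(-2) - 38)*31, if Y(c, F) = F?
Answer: -930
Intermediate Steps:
((-4 + Y(5, (4 - 4)*(-2 - 5)))*(-2) - 38)*31 = ((-4 + (4 - 4)*(-2 - 5))*(-2) - 38)*31 = ((-4 + 0*(-7))*(-2) - 38)*31 = ((-4 + 0)*(-2) - 38)*31 = (-4*(-2) - 38)*31 = (8 - 38)*31 = -30*31 = -930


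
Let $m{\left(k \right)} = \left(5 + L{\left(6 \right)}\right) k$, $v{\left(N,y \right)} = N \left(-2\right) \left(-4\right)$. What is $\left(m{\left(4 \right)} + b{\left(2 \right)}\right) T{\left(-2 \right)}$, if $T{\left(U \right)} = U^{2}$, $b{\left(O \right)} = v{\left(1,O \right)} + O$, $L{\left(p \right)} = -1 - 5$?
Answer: $24$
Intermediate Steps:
$L{\left(p \right)} = -6$
$v{\left(N,y \right)} = 8 N$ ($v{\left(N,y \right)} = - 2 N \left(-4\right) = 8 N$)
$m{\left(k \right)} = - k$ ($m{\left(k \right)} = \left(5 - 6\right) k = - k$)
$b{\left(O \right)} = 8 + O$ ($b{\left(O \right)} = 8 \cdot 1 + O = 8 + O$)
$\left(m{\left(4 \right)} + b{\left(2 \right)}\right) T{\left(-2 \right)} = \left(\left(-1\right) 4 + \left(8 + 2\right)\right) \left(-2\right)^{2} = \left(-4 + 10\right) 4 = 6 \cdot 4 = 24$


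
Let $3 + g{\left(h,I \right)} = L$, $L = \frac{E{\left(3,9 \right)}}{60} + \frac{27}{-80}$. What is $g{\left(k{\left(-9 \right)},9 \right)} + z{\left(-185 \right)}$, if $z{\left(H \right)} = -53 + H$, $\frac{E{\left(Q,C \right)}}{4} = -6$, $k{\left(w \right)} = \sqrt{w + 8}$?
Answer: $- \frac{19339}{80} \approx -241.74$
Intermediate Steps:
$k{\left(w \right)} = \sqrt{8 + w}$
$E{\left(Q,C \right)} = -24$ ($E{\left(Q,C \right)} = 4 \left(-6\right) = -24$)
$L = - \frac{59}{80}$ ($L = - \frac{24}{60} + \frac{27}{-80} = \left(-24\right) \frac{1}{60} + 27 \left(- \frac{1}{80}\right) = - \frac{2}{5} - \frac{27}{80} = - \frac{59}{80} \approx -0.7375$)
$g{\left(h,I \right)} = - \frac{299}{80}$ ($g{\left(h,I \right)} = -3 - \frac{59}{80} = - \frac{299}{80}$)
$g{\left(k{\left(-9 \right)},9 \right)} + z{\left(-185 \right)} = - \frac{299}{80} - 238 = - \frac{19339}{80}$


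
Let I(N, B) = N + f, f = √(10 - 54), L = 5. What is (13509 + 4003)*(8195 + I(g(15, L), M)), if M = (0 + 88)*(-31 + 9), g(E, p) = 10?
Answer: 143685960 + 35024*I*√11 ≈ 1.4369e+8 + 1.1616e+5*I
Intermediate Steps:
f = 2*I*√11 (f = √(-44) = 2*I*√11 ≈ 6.6332*I)
M = -1936 (M = 88*(-22) = -1936)
I(N, B) = N + 2*I*√11
(13509 + 4003)*(8195 + I(g(15, L), M)) = (13509 + 4003)*(8195 + (10 + 2*I*√11)) = 17512*(8205 + 2*I*√11) = 143685960 + 35024*I*√11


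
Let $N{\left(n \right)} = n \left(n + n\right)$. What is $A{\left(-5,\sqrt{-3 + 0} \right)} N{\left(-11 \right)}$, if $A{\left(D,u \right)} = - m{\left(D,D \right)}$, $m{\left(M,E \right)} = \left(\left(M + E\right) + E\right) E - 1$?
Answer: $-17908$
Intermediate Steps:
$m{\left(M,E \right)} = -1 + E \left(M + 2 E\right)$ ($m{\left(M,E \right)} = \left(\left(E + M\right) + E\right) E - 1 = \left(M + 2 E\right) E - 1 = E \left(M + 2 E\right) - 1 = -1 + E \left(M + 2 E\right)$)
$N{\left(n \right)} = 2 n^{2}$ ($N{\left(n \right)} = n 2 n = 2 n^{2}$)
$A{\left(D,u \right)} = 1 - 3 D^{2}$ ($A{\left(D,u \right)} = - (-1 + 2 D^{2} + D D) = - (-1 + 2 D^{2} + D^{2}) = - (-1 + 3 D^{2}) = 1 - 3 D^{2}$)
$A{\left(-5,\sqrt{-3 + 0} \right)} N{\left(-11 \right)} = \left(1 - 3 \left(-5\right)^{2}\right) 2 \left(-11\right)^{2} = \left(1 - 75\right) 2 \cdot 121 = \left(1 - 75\right) 242 = \left(-74\right) 242 = -17908$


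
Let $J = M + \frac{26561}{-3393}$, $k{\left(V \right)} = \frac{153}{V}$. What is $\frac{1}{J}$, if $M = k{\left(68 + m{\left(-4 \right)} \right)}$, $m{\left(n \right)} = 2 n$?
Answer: $- \frac{67860}{358177} \approx -0.18946$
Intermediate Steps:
$M = \frac{51}{20}$ ($M = \frac{153}{68 + 2 \left(-4\right)} = \frac{153}{68 - 8} = \frac{153}{60} = 153 \cdot \frac{1}{60} = \frac{51}{20} \approx 2.55$)
$J = - \frac{358177}{67860}$ ($J = \frac{51}{20} + \frac{26561}{-3393} = \frac{51}{20} + 26561 \left(- \frac{1}{3393}\right) = \frac{51}{20} - \frac{26561}{3393} = - \frac{358177}{67860} \approx -5.2782$)
$\frac{1}{J} = \frac{1}{- \frac{358177}{67860}} = - \frac{67860}{358177}$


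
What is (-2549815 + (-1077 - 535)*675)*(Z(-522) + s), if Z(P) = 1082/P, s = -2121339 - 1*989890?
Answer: 2954100883118650/261 ≈ 1.1318e+13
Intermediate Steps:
s = -3111229 (s = -2121339 - 989890 = -3111229)
(-2549815 + (-1077 - 535)*675)*(Z(-522) + s) = (-2549815 + (-1077 - 535)*675)*(1082/(-522) - 3111229) = (-2549815 - 1612*675)*(1082*(-1/522) - 3111229) = (-2549815 - 1088100)*(-541/261 - 3111229) = -3637915*(-812031310/261) = 2954100883118650/261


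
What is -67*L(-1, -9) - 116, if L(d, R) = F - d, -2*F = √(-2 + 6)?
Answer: -116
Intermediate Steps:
F = -1 (F = -√(-2 + 6)/2 = -√4/2 = -½*2 = -1)
L(d, R) = -1 - d
-67*L(-1, -9) - 116 = -67*(-1 - 1*(-1)) - 116 = -67*(-1 + 1) - 116 = -67*0 - 116 = 0 - 116 = -116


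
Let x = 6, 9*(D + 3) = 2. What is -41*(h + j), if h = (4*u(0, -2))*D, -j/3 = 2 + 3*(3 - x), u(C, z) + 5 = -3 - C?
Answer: -40549/9 ≈ -4505.4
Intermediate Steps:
D = -25/9 (D = -3 + (⅑)*2 = -3 + 2/9 = -25/9 ≈ -2.7778)
u(C, z) = -8 - C (u(C, z) = -5 + (-3 - C) = -8 - C)
j = 21 (j = -3*(2 + 3*(3 - 1*6)) = -3*(2 + 3*(3 - 6)) = -3*(2 + 3*(-3)) = -3*(2 - 9) = -3*(-7) = 21)
h = 800/9 (h = (4*(-8 - 1*0))*(-25/9) = (4*(-8 + 0))*(-25/9) = (4*(-8))*(-25/9) = -32*(-25/9) = 800/9 ≈ 88.889)
-41*(h + j) = -41*(800/9 + 21) = -41*989/9 = -40549/9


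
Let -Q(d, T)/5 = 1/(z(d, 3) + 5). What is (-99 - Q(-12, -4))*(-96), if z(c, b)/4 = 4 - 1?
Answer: 161088/17 ≈ 9475.8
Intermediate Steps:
z(c, b) = 12 (z(c, b) = 4*(4 - 1) = 4*3 = 12)
Q(d, T) = -5/17 (Q(d, T) = -5/(12 + 5) = -5/17)
(-99 - Q(-12, -4))*(-96) = (-99 - 1*(-5/17))*(-96) = (-99 + 5/17)*(-96) = -1678/17*(-96) = 161088/17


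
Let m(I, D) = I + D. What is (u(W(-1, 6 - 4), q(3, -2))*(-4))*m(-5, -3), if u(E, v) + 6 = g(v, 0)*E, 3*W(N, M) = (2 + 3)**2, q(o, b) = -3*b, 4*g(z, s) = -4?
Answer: -1376/3 ≈ -458.67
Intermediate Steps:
g(z, s) = -1 (g(z, s) = (1/4)*(-4) = -1)
m(I, D) = D + I
W(N, M) = 25/3 (W(N, M) = (2 + 3)**2/3 = (1/3)*5**2 = (1/3)*25 = 25/3)
u(E, v) = -6 - E
(u(W(-1, 6 - 4), q(3, -2))*(-4))*m(-5, -3) = ((-6 - 1*25/3)*(-4))*(-3 - 5) = ((-6 - 25/3)*(-4))*(-8) = -43/3*(-4)*(-8) = (172/3)*(-8) = -1376/3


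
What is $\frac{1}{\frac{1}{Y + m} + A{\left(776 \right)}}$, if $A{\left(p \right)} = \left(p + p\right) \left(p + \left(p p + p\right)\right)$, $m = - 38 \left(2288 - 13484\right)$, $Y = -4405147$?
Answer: $\frac{3979699}{3728921674137343} \approx 1.0673 \cdot 10^{-9}$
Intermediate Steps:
$m = 425448$ ($m = \left(-38\right) \left(-11196\right) = 425448$)
$A{\left(p \right)} = 2 p \left(p^{2} + 2 p\right)$ ($A{\left(p \right)} = 2 p \left(p + \left(p^{2} + p\right)\right) = 2 p \left(p + \left(p + p^{2}\right)\right) = 2 p \left(p^{2} + 2 p\right)$)
$\frac{1}{\frac{1}{Y + m} + A{\left(776 \right)}} = \frac{1}{\frac{1}{-4405147 + 425448} + 2 \cdot 776^{2} \left(2 + 776\right)} = \frac{1}{\frac{1}{-3979699} + 2 \cdot 602176 \cdot 778} = \frac{1}{- \frac{1}{3979699} + 936985856} = \frac{1}{\frac{3728921674137343}{3979699}} = \frac{3979699}{3728921674137343}$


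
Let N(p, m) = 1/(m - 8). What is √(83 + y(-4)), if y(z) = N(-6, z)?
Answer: √2985/6 ≈ 9.1059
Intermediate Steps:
N(p, m) = 1/(-8 + m)
y(z) = 1/(-8 + z)
√(83 + y(-4)) = √(83 + 1/(-8 - 4)) = √(83 + 1/(-12)) = √(83 - 1/12) = √(995/12) = √2985/6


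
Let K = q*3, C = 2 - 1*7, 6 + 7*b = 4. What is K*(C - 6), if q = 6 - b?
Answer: -1452/7 ≈ -207.43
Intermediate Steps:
b = -2/7 (b = -6/7 + (⅐)*4 = -6/7 + 4/7 = -2/7 ≈ -0.28571)
q = 44/7 (q = 6 - 1*(-2/7) = 6 + 2/7 = 44/7 ≈ 6.2857)
C = -5 (C = 2 - 7 = -5)
K = 132/7 (K = (44/7)*3 = 132/7 ≈ 18.857)
K*(C - 6) = 132*(-5 - 6)/7 = (132/7)*(-11) = -1452/7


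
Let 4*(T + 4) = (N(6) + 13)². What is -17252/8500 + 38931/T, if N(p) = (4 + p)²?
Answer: 91969937/9033375 ≈ 10.181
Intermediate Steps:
T = 12753/4 (T = -4 + ((4 + 6)² + 13)²/4 = -4 + (10² + 13)²/4 = -4 + (100 + 13)²/4 = -4 + (¼)*113² = -4 + (¼)*12769 = -4 + 12769/4 = 12753/4 ≈ 3188.3)
-17252/8500 + 38931/T = -17252/8500 + 38931/(12753/4) = -17252*1/8500 + 38931*(4/12753) = -4313/2125 + 51908/4251 = 91969937/9033375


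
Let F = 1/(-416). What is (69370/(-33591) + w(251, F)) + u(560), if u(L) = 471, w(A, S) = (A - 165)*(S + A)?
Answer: 154094797523/6986928 ≈ 22055.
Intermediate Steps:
F = -1/416 ≈ -0.0024038
w(A, S) = (-165 + A)*(A + S)
(69370/(-33591) + w(251, F)) + u(560) = (69370/(-33591) + (251² - 165*251 - 165*(-1/416) + 251*(-1/416))) + 471 = (69370*(-1/33591) + (63001 - 41415 + 165/416 - 251/416)) + 471 = (-69370/33591 + 4489845/208) + 471 = 150803954435/6986928 + 471 = 154094797523/6986928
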